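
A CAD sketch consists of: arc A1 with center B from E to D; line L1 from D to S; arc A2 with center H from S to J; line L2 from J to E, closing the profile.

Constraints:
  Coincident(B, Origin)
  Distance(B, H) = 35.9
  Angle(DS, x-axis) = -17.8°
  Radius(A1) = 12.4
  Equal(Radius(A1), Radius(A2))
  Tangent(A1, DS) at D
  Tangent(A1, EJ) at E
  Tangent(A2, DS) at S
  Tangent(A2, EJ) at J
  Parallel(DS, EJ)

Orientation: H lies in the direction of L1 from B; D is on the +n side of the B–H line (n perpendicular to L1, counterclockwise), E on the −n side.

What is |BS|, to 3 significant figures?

38.0

Tangency of A1 to both parallel lines with radius 12.4 puts D and E at B ± 12.4·n: D = (3.79, 11.8), E = (-3.79, -11.8). Equal radii place S and J the same way about H: S = H + 12.4·n = (38.0, 0.832), J = H − 12.4·n = (30.4, -22.8). Then |BS| = |S − B| = 38.0.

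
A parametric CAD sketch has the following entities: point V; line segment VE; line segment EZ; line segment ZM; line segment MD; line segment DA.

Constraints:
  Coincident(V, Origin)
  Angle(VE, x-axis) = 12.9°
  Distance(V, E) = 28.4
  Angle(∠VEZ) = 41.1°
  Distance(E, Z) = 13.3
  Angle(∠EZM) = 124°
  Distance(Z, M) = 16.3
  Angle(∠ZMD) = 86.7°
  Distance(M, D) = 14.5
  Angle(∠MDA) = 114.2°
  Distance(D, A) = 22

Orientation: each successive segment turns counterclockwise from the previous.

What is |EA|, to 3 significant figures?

11.5

V is at the origin; VE runs at 12.9° with length 28.4, so E = (27.7, 6.34). ∠VEZ = 41.1° gives EZ at 152° from the x-axis; with |EZ| = 13.3, Z = (16.0, 12.6). ∠EZM = 124.0° gives ZM at -152° from the x-axis; with |ZM| = 16.3, M = (1.54, 5.02). ∠ZMD = 86.7° gives MD at -58.9° from the x-axis; with |MD| = 14.5, D = (9.03, -7.39). ∠MDA = 114.2° gives DA at 6.90° from the x-axis; with |DA| = 22.0, A = (30.9, -4.75). Then |EA| = |A − E| = 11.5.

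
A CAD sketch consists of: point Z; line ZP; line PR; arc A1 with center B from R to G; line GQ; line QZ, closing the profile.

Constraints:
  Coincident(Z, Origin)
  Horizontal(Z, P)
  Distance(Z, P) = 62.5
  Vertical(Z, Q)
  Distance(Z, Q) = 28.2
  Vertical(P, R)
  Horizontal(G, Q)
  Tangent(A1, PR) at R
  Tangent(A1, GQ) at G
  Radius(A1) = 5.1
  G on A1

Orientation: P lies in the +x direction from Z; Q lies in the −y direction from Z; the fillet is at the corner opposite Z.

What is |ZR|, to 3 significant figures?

66.6

Z is at the origin; ZP is horizontal with |ZP| = 62.5 and P on the +x side, so P = (62.5, 0.00). ZQ is vertical with |ZQ| = 28.2 and Q on the −y side, so Q = (0.00, -28.2). The virtual corner opposite Z is at (62.5, -28.2). A1 meets PR tangentially, so BR is at right angles to PR and tangency of A1 to GQ means the radius BG is perpendicular to GQ, with radius 5.1, so the center B sits 5.1 in from both sides at B = (57.4, -23.1). That places the tangent points at R = (62.5, -23.1) on PR and G = (57.4, -28.2) on GQ. Then |ZR| = |R − Z| = 66.6.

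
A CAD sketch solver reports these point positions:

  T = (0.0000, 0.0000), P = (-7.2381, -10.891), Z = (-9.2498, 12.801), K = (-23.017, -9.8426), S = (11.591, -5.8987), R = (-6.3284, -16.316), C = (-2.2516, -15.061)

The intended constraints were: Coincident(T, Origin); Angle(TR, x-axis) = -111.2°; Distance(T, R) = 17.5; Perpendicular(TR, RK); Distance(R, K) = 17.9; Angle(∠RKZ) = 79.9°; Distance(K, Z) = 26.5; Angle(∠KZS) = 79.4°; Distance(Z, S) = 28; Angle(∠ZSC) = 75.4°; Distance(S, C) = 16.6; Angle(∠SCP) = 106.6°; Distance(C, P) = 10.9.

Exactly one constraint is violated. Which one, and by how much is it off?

Distance(C, P) = 10.9 — off by 4.40.

T = (0.00, 0.00) ✓; TR at -111.2° ✓; |TR| = 17.50 ✓; ∠(TR, RK) = 90.00° ✓; |RK| = 17.90 ✓; ∠RKZ = 79.90° ✓; |KZ| = 26.50 ✓; ∠KZS = 79.40° ✓; |ZS| = 28.00 ✓; ∠ZSC = 75.40° ✓; |SC| = 16.60 ✓; ∠SCP = 106.6° ✓; |CP| = 6.500 ✗.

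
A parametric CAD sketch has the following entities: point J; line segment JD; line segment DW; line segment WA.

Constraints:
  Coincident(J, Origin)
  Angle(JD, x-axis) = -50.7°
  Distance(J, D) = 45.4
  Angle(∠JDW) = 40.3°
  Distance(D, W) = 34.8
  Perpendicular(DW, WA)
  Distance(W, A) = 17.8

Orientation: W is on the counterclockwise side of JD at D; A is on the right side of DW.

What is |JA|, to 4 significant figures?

47.16

J is at the origin; JD runs at -50.7° with length 45.4, so D = 45.4·(cos -50.7°, sin -50.7°) = (28.76, -35.13). ∠JDW = 40.3°, so DW runs at -50.7° + (180° − 40.3°) = 89.00° from the x-axis; with |DW| = 34.8, W = D + 34.8·(cos 89.00°, sin 89.00°) = (29.36, -0.3376). The perpendicularity gives WA at right angles to DW; with |WA| = 17.8 on the right of DW, A = W + 17.8·(0.9998, -0.01745) = (47.16, -0.6483). Then |JA| = |A − J| = 47.16.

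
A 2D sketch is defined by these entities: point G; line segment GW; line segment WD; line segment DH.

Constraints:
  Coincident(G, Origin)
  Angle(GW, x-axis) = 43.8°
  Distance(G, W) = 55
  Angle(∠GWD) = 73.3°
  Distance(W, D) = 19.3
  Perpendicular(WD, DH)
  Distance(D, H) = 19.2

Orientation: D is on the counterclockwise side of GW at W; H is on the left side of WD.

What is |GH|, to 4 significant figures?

33.66

G is at the origin; GW runs at 43.8° with length 55.0, so W = 55.0·(cos 43.8°, sin 43.8°) = (39.70, 38.07). ∠GWD = 73.3°, so WD runs at 43.8° + (180° − 73.3°) = 150.5° from the x-axis; with |WD| = 19.3, D = W + 19.3·(cos 150.5°, sin 150.5°) = (22.90, 47.57). WD ⟂ DH; with |DH| = 19.2 on the left of WD, H = D + 19.2·(-0.4924, -0.8704) = (13.44, 30.86). Then |GH| = |H − G| = 33.66.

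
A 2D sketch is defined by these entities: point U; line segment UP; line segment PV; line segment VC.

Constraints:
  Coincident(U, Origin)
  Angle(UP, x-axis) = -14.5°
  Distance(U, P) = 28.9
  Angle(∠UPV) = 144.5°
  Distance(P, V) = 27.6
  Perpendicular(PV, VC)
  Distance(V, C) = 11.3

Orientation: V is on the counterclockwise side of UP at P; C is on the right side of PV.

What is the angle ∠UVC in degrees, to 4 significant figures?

108.2°

U is at the origin; UP runs at -14.5° with length 28.9, so P = 28.9·(cos -14.5°, sin -14.5°) = (27.98, -7.236). ∠UPV = 144.5°, so PV runs at -14.5° + (180° − 144.5°) = 21.00° from the x-axis; with |PV| = 27.6, V = P + 27.6·(cos 21.00°, sin 21.00°) = (53.75, 2.655). PV is perpendicular to VC; with |VC| = 11.3 on the right of PV, C = V + 11.3·(0.3584, -0.9336) = (57.80, -7.894). Then cos ∠UVC = VU·VC / (|VU||VC|), giving 108.2°.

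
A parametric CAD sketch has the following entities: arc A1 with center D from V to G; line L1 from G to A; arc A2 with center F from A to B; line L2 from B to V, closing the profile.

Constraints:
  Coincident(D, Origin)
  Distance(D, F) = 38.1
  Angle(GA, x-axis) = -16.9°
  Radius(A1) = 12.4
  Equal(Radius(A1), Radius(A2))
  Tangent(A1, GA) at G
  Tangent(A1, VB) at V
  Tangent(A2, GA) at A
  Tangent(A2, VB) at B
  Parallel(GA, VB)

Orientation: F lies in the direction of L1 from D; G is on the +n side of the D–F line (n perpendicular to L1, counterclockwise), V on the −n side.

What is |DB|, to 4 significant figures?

40.07

The slot axis is L1's direction at -16.9°, so u = (cos -16.9°, sin -16.9°) = (0.9568, -0.2907) and n = (−sin -16.9°, cos -16.9°) = (0.2907, 0.9568). D is at the origin and F lies 38.1 along u from D, so F = 38.1·u = (36.45, -11.08). Tangency of A1 to both parallel lines with radius 12.4 puts G and V at D ± 12.4·n: G = (3.605, 11.86), V = (-3.605, -11.86). Equal radii place A and B the same way about F: A = F + 12.4·n = (40.06, 0.7887), B = F − 12.4·n = (32.85, -22.94). Then |DB| = |B − D| = 40.07.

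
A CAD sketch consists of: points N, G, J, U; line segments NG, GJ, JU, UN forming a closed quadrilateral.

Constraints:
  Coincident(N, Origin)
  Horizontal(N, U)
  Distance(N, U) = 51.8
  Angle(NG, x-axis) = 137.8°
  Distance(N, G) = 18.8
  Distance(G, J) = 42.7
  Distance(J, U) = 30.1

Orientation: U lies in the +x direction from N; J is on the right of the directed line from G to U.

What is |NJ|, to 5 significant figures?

24.634

N is at the origin; N and U share the same y with |NU| = 51.8 and U in +x, so U = (51.8, 0). NG runs at 137.8° with |NG| = 18.8, so G = (-13.927, 12.628). J is determined by |GJ| = 42.7 and |JU| = 30.1 together: it lies at the intersection of circle(G, 42.7) and circle(U, 30.1). With |GU| = 66.929, the foot of the radical line on GU is 40.317 from G and the perpendicular offset is √(42.7² − 40.317²) = 14.064. Taking the right-of-GU solution: J = (23.012, -8.7906).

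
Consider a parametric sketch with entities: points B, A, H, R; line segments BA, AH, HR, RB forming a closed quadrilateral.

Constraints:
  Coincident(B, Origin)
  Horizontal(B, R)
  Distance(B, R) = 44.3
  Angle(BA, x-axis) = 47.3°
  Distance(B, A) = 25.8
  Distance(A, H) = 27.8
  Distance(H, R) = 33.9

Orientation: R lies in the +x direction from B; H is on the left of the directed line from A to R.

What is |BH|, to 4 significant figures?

53.13

Checks: B.y = 0.00, R.y = 0.00 ✓; |AH| = 27.80 ✓; |HR| = 33.90 ✓.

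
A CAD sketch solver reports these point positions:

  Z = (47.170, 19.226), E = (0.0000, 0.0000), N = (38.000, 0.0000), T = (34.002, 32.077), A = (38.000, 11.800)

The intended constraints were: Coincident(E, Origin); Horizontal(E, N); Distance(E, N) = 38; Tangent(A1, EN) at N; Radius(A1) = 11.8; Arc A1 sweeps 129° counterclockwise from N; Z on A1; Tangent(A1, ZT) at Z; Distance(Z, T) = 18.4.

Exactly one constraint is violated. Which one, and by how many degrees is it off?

Tangent(A1, ZT) at Z — off by 6.70°.

E = (0.00, 0.00) ✓; E.y = 0.00, N.y = 0.00 ✓; |EN| = 38.00 ✓; ∠(AN, NE) = 90.00° ✓; |AN| = 11.80 ✓; bearing(A→Z) − bearing(A→N) = 129.0° ✓; |AZ| = 11.80 ✓; ∠(AZ, ZT) = 83.30° ✗; |ZT| = 18.40 ✓.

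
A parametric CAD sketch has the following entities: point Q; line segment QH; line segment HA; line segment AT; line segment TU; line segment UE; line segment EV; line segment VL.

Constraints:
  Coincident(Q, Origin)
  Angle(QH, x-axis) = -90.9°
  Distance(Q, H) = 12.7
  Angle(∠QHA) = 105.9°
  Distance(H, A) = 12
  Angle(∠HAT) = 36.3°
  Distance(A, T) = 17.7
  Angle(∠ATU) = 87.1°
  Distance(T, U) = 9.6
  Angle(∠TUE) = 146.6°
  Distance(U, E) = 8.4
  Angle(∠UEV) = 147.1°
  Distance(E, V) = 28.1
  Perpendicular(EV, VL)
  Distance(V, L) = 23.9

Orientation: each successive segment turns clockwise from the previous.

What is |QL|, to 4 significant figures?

42.48

Q is at the origin; QH runs at -90.9° with length 12.7, so H = (-0.1995, -12.70). ∠QHA = 105.9° gives HA at -165.0° from the x-axis; with |HA| = 12.0, A = (-11.79, -15.80). ∠HAT = 36.3° gives AT at 51.30° from the x-axis; with |AT| = 17.7, T = (-0.7238, -1.991). ∠ATU = 87.1° gives TU at -41.60° from the x-axis; with |TU| = 9.6, U = (6.455, -8.364). ∠TUE = 146.6° gives UE at -75.00° from the x-axis; with |UE| = 8.4, E = (8.629, -16.48). ∠UEV = 147.1° gives EV at -107.9° from the x-axis; with |EV| = 28.1, V = (-0.007577, -43.22). The perpendicularity gives VL at right angles to EV, so VL runs at 162.1°; with |VL| = 23.9, L = (-22.75, -35.87). Then |QL| = |L − Q| = 42.48.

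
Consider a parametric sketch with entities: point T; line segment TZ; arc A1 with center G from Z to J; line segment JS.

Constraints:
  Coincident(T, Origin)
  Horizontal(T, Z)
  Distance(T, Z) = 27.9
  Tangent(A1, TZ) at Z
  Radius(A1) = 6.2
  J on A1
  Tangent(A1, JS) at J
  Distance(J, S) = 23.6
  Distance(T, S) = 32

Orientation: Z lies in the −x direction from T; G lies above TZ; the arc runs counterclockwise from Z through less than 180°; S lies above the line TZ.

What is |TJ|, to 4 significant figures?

22.38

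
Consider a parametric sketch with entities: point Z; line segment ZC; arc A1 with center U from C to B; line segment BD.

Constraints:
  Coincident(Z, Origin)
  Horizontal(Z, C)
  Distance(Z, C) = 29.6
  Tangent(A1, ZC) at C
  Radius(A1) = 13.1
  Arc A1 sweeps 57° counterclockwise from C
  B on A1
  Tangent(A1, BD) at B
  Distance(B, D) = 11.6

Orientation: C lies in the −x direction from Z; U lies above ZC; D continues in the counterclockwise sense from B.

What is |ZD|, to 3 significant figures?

19.9

On A1, C sits at bearing -90° from U; a 57° counterclockwise sweep puts B at bearing -33°, so B = U + 13.1·(cos -33°, sin -33°) = (-18.6, 5.97). The tangent condition forces UB to be normal to BD, so BD runs along (−sin -33°, cos -33°); with |BD| = 11.6, D = (-12.3, 15.7). Then |ZD| = |D − Z| = 19.9.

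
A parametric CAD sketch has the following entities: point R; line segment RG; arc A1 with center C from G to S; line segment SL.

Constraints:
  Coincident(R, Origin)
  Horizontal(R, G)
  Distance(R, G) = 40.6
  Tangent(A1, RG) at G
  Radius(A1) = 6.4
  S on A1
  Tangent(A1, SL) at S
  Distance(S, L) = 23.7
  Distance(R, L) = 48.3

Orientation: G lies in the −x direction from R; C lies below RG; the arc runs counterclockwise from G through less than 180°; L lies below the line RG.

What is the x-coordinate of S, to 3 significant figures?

-46.5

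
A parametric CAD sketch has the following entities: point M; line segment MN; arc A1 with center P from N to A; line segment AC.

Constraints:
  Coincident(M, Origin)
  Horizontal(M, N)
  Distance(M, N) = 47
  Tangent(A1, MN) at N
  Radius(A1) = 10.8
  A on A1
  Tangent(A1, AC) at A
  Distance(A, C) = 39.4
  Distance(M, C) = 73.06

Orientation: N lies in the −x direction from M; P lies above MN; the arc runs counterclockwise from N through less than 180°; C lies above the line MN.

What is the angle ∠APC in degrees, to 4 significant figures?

74.67°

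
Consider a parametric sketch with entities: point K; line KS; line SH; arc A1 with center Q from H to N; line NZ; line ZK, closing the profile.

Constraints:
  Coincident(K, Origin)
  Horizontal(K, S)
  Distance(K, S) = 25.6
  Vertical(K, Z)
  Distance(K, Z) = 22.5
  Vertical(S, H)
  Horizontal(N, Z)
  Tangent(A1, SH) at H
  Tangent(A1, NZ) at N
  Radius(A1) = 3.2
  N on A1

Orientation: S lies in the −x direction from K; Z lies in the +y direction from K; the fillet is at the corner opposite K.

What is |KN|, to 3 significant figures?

31.7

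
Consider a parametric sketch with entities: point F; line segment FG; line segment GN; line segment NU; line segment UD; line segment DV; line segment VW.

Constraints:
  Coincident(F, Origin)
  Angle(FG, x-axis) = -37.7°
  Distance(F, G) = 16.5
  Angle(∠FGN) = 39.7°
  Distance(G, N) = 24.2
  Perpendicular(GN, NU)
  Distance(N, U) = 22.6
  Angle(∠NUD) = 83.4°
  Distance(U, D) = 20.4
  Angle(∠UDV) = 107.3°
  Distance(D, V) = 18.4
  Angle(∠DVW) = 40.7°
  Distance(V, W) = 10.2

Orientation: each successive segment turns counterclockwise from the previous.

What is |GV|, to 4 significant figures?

2.236

∠NUD = 83.4° gives UD at -70.80° from the x-axis; with |UD| = 20.4, D = (-7.571, -10.67). ∠UDV = 107.3° gives DV at 1.900° from the x-axis; with |DV| = 18.4, V = (10.82, -10.06). Then |GV| = |V − G| = 2.236.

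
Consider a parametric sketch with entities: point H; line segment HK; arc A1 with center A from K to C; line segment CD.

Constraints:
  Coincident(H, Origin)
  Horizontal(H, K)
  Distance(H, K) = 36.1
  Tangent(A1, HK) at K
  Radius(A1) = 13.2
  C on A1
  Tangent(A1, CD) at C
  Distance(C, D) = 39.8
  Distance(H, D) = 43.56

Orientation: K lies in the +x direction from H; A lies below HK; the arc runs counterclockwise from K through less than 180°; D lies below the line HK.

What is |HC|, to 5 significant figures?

25.354

Checks: H = (0.00, 0.00) ✓; |HK| = 36.10 ✓; |AC| = 13.20 ✓; ∠(AC, CD) = 90.00° ✓; |CD| = 39.80 ✓; |HD| = 43.56 ✓.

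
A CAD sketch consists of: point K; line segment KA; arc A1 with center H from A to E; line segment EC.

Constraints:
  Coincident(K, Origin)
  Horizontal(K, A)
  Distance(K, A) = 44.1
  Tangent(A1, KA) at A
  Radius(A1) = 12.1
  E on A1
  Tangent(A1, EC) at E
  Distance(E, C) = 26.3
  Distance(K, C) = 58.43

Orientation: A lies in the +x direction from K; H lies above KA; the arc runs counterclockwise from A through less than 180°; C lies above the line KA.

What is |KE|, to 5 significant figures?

57.539

K is at the origin; KA is horizontal with |KA| = 44.1 and A on the +x side, so A = (44.100, 0.0000). Since A1 is tangent to KA there, HA ⟂ KA, so H = A + (0, 12.1) = (44.100, 12.100). Since HE ⟂ EC (tangency), |HC| = √(12.1² + 26.3²) = 28.950 regardless of where E sits on A1. So C lies on both circle(K, 58.43) and circle(H, 28.950); the above-KA intersection is C = (41.681, 40.949). E is the foot of the tangent from C: E = (54.631, 18.058).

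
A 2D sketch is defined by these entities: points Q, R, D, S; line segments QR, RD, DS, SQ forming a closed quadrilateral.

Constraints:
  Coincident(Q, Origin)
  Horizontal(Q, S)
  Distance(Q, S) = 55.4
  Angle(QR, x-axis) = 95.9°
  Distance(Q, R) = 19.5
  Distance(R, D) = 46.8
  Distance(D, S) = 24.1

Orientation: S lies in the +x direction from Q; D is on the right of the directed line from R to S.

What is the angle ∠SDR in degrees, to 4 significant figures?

113.5°

Q is at the origin; QS is horizontal with |QS| = 55.4 and S in +x, so S = (55.4, 0). QR runs at 95.9° with |QR| = 19.5, so R = (-2.004, 19.40). D is determined by |RD| = 46.8 and |DS| = 24.1 together: it lies at the intersection of circle(R, 46.8) and circle(S, 24.1). With |RS| = 60.59, the foot of the radical line on RS is 43.58 from R and the perpendicular offset is √(46.8² − 43.58²) = 17.07. Taking the right-of-RS solution: D = (33.82, -10.72).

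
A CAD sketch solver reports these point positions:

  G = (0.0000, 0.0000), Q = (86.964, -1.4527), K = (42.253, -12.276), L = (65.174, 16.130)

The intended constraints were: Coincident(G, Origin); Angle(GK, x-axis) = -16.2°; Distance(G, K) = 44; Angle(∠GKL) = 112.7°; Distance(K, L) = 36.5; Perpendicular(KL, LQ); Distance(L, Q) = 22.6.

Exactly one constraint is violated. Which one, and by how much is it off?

Distance(L, Q) = 22.6 — off by 5.40.

G = (0.00, 0.00) ✓; GK at -16.20° ✓; |GK| = 44.00 ✓; ∠GKL = 112.7° ✓; |KL| = 36.50 ✓; ∠(KL, LQ) = 90.00° ✓; |LQ| = 28.00 ✗.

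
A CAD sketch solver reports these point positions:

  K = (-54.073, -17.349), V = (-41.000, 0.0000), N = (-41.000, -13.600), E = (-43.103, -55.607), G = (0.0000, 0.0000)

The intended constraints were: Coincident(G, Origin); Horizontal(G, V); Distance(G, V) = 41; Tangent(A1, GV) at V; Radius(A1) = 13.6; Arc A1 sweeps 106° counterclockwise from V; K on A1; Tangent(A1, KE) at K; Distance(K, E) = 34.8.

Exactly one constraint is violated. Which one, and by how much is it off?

Distance(K, E) = 34.8 — off by 5.00.

G = (0.00, 0.00) ✓; G.y = 0.00, V.y = 0.00 ✓; |GV| = 41.00 ✓; ∠(NV, VG) = 90.00° ✓; |NV| = 13.60 ✓; bearing(N→K) − bearing(N→V) = 106.0° ✓; |NK| = 13.60 ✓; ∠(NK, KE) = 90.00° ✓; |KE| = 39.80 ✗.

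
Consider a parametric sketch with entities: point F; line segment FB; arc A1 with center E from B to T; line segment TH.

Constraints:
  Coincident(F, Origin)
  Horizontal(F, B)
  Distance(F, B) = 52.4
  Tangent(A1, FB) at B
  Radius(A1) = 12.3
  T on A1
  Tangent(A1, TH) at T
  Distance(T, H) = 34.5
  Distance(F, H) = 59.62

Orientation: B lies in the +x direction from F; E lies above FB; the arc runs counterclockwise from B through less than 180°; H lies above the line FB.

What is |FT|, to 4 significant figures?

64.80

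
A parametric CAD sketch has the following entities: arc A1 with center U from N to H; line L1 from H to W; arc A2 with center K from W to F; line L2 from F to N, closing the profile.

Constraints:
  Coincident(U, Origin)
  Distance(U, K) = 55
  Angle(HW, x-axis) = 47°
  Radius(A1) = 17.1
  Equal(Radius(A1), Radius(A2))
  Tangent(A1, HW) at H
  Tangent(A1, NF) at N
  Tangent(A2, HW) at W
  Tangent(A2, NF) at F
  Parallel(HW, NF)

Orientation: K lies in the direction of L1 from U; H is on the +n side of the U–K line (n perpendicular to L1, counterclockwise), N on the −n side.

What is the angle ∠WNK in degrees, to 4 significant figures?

14.60°

The slot axis is L1's direction at 47.0°, so u = (cos 47.0°, sin 47.0°) = (0.6820, 0.7314) and n = (−sin 47.0°, cos 47.0°) = (-0.7314, 0.6820). U is at the origin and K lies 55.0 along u from U, so K = 55.0·u = (37.51, 40.22). Tangency of A1 to both parallel lines with radius 17.1 puts H and N at U ± 17.1·n: H = (-12.51, 11.66), N = (12.51, -11.66). Equal radii place W and F the same way about K: W = K + 17.1·n = (25.00, 51.89), F = K − 17.1·n = (50.02, 28.56). Then cos ∠WNK = NW·NK / (|NW||NK|), giving 14.60°.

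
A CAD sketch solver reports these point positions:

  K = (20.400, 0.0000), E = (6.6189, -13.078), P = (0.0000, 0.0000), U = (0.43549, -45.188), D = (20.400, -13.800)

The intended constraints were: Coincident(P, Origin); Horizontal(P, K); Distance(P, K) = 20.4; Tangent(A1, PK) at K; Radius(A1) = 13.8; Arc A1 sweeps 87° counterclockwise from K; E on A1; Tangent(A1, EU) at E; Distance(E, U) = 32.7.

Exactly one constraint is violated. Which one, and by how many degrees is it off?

Tangent(A1, EU) at E — off by 7.90°.

P = (0.00, 0.00) ✓; P.y = 0.00, K.y = 0.00 ✓; |PK| = 20.40 ✓; ∠(DK, KP) = 90.00° ✓; |DK| = 13.80 ✓; bearing(D→E) − bearing(D→K) = 87.00° ✓; |DE| = 13.80 ✓; ∠(DE, EU) = 97.90° ✗; |EU| = 32.70 ✓.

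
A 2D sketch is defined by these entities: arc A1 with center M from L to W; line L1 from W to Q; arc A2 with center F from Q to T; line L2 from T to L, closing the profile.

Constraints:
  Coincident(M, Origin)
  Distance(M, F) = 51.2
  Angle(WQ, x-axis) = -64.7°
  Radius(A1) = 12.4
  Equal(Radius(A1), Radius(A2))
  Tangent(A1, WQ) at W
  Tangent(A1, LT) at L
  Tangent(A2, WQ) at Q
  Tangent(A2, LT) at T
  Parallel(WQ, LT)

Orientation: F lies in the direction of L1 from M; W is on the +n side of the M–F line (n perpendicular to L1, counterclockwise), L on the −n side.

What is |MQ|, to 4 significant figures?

52.68

The slot axis is L1's direction at -64.7°, so u = (cos -64.7°, sin -64.7°) = (0.4274, -0.9041) and n = (−sin -64.7°, cos -64.7°) = (0.9041, 0.4274). M is at the origin and F lies 51.2 along u from M, so F = 51.2·u = (21.88, -46.29). Tangency of A1 to both parallel lines with radius 12.4 puts W and L at M ± 12.4·n: W = (11.21, 5.299), L = (-11.21, -5.299). Equal radii place Q and T the same way about F: Q = F + 12.4·n = (33.09, -40.99), T = F − 12.4·n = (10.67, -51.59). Then |MQ| = |Q − M| = 52.68.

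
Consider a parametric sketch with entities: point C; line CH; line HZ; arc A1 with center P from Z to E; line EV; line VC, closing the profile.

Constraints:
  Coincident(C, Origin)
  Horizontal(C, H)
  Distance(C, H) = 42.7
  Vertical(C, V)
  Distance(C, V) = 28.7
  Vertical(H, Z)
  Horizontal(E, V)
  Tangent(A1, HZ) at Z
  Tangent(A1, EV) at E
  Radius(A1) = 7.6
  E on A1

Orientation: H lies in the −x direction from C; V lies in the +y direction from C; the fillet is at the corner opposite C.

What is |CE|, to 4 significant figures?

45.34

C is at the origin; CH is horizontal with |CH| = 42.7 and H on the −x side, so H = (-42.70, 0.000). CV is vertical with |CV| = 28.7 and V on the +y side, so V = (0.000, 28.70). The virtual corner opposite C is at (-42.70, 28.70). A1 meets HZ tangentially, so PZ is at right angles to HZ and A1 meets EV tangentially, so PE is at right angles to EV, with radius 7.6, so the center P sits 7.6 in from both sides at P = (-35.10, 21.10). That places the tangent points at Z = (-42.70, 21.10) on HZ and E = (-35.10, 28.70) on EV. Then |CE| = |E − C| = 45.34.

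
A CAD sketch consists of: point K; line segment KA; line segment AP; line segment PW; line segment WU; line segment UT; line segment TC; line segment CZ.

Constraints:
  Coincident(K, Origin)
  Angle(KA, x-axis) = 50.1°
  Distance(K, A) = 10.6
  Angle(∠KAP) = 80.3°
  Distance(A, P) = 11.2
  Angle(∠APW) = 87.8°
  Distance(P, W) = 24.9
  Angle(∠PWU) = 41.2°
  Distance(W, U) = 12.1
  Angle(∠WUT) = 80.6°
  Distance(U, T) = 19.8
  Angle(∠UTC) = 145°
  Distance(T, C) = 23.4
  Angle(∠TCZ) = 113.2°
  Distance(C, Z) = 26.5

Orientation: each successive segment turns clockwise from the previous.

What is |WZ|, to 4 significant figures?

41.82

K is at the origin; KA runs at 50.1° with length 10.6, so A = (6.799, 8.132). ∠KAP = 80.3° gives AP at -49.60° from the x-axis; with |AP| = 11.2, P = (14.06, -0.3973). ∠APW = 87.8° gives PW at -141.8° from the x-axis; with |PW| = 24.9, W = (-5.510, -15.80). ∠PWU = 41.2° gives WU at 79.40° from the x-axis; with |WU| = 12.1, U = (-3.284, -3.902). ∠WUT = 80.6° gives UT at -20.00° from the x-axis; with |UT| = 19.8, T = (15.32, -10.67). ∠UTC = 145.0° gives TC at -55.00° from the x-axis; with |TC| = 23.4, C = (28.74, -29.84). ∠TCZ = 113.2° gives CZ at -121.8° from the x-axis; with |CZ| = 26.5, Z = (14.78, -52.36). Then |WZ| = |Z − W| = 41.82.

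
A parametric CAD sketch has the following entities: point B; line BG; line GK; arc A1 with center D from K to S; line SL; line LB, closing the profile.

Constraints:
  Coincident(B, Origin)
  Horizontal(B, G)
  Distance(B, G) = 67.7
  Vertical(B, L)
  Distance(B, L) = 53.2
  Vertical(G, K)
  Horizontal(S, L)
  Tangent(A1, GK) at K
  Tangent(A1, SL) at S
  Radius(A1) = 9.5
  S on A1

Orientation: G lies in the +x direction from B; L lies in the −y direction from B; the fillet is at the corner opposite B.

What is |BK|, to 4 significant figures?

80.58

B is at the origin; B and G share the same y with |BG| = 67.7 and G on the +x side, so G = (67.70, 0.000). BL is vertical with |BL| = 53.2 and L on the −y side, so L = (0.000, -53.20). The virtual corner opposite B is at (67.70, -53.20). A1 meets GK tangentially, so DK is at right angles to GK and tangency of A1 to SL means the radius DS is perpendicular to SL, with radius 9.5, so the center D sits 9.5 in from both sides at D = (58.20, -43.70). That places the tangent points at K = (67.70, -43.70) on GK and S = (58.20, -53.20) on SL. Then |BK| = |K − B| = 80.58.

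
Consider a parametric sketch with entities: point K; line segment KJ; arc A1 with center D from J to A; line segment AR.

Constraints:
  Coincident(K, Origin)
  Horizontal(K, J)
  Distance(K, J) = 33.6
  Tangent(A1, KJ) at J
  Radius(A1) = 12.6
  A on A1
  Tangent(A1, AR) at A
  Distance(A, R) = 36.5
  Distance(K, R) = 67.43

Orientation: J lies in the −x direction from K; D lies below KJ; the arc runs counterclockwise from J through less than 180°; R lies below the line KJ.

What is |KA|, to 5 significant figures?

47.885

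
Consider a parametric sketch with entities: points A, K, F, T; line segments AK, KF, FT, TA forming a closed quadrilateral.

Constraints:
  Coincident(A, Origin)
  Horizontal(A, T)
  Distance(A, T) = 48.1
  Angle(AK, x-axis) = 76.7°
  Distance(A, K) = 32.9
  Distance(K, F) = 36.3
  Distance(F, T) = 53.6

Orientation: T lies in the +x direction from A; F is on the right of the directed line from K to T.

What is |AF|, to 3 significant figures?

5.78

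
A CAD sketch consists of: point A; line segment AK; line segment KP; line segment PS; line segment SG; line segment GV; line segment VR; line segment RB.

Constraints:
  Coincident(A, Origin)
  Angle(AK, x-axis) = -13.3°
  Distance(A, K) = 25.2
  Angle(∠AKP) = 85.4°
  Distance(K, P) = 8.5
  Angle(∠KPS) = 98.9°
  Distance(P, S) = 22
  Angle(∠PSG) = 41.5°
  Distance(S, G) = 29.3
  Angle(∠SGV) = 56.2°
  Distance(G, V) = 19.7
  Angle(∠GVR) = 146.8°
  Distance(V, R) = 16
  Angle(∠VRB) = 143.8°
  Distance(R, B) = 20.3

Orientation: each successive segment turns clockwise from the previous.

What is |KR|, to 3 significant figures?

23.6

A is at the origin; AK runs at -13.3° with length 25.2, so K = (24.5, -5.80). ∠AKP = 85.4° gives KP at -108° from the x-axis; with |KP| = 8.5, P = (21.9, -13.9). ∠KPS = 98.9° gives PS at 171° from the x-axis; with |PS| = 22.0, S = (0.182, -10.4). ∠PSG = 41.5° gives SG at 32.5° from the x-axis; with |SG| = 29.3, G = (24.9, 5.30). ∠SGV = 56.2° gives GV at -91.3° from the x-axis; with |GV| = 19.7, V = (24.4, -14.4). ∠GVR = 146.8° gives VR at -124° from the x-axis; with |VR| = 16.0, R = (15.4, -27.6). Then |KR| = |R − K| = 23.6.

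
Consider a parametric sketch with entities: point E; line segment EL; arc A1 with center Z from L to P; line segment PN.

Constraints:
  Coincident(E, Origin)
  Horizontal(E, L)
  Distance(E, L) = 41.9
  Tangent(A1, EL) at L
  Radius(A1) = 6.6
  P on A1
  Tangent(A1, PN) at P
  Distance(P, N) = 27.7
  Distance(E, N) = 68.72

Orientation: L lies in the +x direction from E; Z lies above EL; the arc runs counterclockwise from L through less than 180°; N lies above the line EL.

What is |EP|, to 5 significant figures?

47.121

Checks: |ZP| = 6.600 ✓; ∠(ZP, PN) = 90.00° ✓; |PN| = 27.70 ✓; |EN| = 68.72 ✓.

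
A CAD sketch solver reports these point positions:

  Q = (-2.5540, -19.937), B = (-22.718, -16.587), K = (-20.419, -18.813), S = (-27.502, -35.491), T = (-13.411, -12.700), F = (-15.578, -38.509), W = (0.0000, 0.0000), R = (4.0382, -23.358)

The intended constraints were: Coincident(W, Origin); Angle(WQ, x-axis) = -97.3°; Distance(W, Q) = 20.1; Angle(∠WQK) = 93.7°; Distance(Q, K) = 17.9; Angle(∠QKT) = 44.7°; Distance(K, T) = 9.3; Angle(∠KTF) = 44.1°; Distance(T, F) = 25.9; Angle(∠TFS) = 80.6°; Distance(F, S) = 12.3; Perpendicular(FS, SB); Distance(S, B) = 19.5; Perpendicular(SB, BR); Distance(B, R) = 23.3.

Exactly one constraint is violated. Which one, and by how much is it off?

Distance(B, R) = 23.3 — off by 4.30.

W = (0.00, 0.00) ✓; WQ at -97.30° ✓; |WQ| = 20.10 ✓; ∠WQK = 93.70° ✓; |QK| = 17.90 ✓; ∠QKT = 44.70° ✓; |KT| = 9.300 ✓; ∠KTF = 44.10° ✓; |TF| = 25.90 ✓; ∠TFS = 80.60° ✓; |FS| = 12.30 ✓; ∠(FS, SB) = 90.00° ✓; |SB| = 19.50 ✓; ∠(SB, BR) = 90.00° ✓; |BR| = 27.60 ✗.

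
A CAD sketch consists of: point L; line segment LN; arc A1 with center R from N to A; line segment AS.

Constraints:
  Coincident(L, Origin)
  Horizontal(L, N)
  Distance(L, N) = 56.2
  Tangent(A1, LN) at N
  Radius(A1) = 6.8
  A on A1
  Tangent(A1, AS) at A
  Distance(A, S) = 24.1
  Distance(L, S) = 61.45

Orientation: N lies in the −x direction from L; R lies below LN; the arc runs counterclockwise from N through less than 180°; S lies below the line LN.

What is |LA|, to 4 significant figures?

63.15

L is at the origin; L and N share the same y with |LN| = 56.2 and N on the −x side, so N = (-56.20, 0.000). A1 meets LN tangentially, so RN is at right angles to LN, so R = N + (0, -6.8) = (-56.20, -6.800). Since RA ⟂ AS (tangency), |RS| = √(6.8² + 24.1²) = 25.04 regardless of where A sits on A1. So S lies on both circle(L, 61.45) and circle(R, 25.04); the below-LN intersection is S = (-52.70, -31.60). A is the foot of the tangent from S: A = (-62.42, -9.542).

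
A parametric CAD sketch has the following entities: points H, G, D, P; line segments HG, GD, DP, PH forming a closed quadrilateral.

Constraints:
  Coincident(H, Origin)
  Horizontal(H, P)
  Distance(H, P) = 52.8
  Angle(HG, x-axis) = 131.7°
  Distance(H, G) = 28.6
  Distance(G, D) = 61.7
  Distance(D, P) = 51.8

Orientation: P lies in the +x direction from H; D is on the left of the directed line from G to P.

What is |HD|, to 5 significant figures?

60.902

H is at the origin; H and P share the same y with |HP| = 52.8 and P in +x, so P = (52.8, 0). HG runs at 131.7° with |HG| = 28.6, so G = (-19.026, 21.354). D is determined by |GD| = 61.7 and |DP| = 51.8 together: it lies at the intersection of circle(G, 61.7) and circle(P, 51.8). With |GP| = 74.933, the foot of the radical line on GP is 44.964 from G and the perpendicular offset is √(61.7² − 44.964²) = 42.251. Taking the left-of-GP solution: D = (36.114, 49.039).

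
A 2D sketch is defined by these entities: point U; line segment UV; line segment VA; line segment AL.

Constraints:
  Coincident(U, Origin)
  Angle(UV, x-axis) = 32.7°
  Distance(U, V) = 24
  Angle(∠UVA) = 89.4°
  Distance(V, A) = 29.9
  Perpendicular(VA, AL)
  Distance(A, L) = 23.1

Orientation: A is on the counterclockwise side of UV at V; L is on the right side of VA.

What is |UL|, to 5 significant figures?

55.654

∠UVA = 89.4°, so VA runs at 32.7° + (180° − 89.4°) = 123.30° from the x-axis; with |VA| = 29.9, A = V + 29.9·(cos 123.30°, sin 123.30°) = (3.7805, 37.956). VA is perpendicular to AL; with |AL| = 23.1 on the right of VA, L = A + 23.1·(0.83581, 0.54902) = (23.088, 50.639). Then |UL| = |L − U| = 55.654.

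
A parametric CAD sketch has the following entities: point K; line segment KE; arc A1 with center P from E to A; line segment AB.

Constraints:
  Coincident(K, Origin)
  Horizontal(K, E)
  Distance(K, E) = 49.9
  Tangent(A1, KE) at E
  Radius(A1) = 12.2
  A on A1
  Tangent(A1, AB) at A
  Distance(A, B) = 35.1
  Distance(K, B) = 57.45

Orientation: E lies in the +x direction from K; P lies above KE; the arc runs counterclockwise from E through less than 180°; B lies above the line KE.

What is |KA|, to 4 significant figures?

62.23

K is at the origin; KE is horizontal with |KE| = 49.9 and E on the +x side, so E = (49.90, 0.000). Tangency of A1 to KE means the radius PE is perpendicular to KE, so P = E + (0, 12.2) = (49.90, 12.20). Since PA ⟂ AB (tangency), |PB| = √(12.2² + 35.1²) = 37.16 regardless of where A sits on A1. So B lies on both circle(K, 57.45) and circle(P, 37.16); the above-KE intersection is B = (34.43, 45.99). A is the foot of the tangent from B: A = (58.71, 20.64).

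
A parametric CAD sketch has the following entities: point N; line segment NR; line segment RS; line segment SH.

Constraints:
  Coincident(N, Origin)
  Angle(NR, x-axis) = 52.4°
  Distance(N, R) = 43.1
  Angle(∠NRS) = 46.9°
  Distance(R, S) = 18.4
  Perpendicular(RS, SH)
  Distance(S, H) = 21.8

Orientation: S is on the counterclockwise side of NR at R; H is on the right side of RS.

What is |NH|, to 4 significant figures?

54.40

N is at the origin; NR runs at 52.4° with length 43.1, so R = 43.1·(cos 52.4°, sin 52.4°) = (26.30, 34.15). ∠NRS = 46.9°, so RS runs at 52.4° + (180° − 46.9°) = 185.5° from the x-axis; with |RS| = 18.4, S = R + 18.4·(cos 185.5°, sin 185.5°) = (7.982, 32.38). RS ⟂ SH; with |SH| = 21.8 on the right of RS, H = S + 21.8·(-0.09585, 0.9954) = (5.893, 54.08). Then |NH| = |H − N| = 54.40.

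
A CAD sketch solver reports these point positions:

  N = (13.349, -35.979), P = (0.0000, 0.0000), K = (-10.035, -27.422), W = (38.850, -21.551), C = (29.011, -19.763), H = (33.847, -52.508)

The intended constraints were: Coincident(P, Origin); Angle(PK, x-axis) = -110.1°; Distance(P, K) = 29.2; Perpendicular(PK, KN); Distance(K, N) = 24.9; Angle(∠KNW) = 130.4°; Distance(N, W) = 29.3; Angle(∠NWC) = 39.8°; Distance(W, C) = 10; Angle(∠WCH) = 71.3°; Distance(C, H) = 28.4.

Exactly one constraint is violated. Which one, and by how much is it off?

Distance(C, H) = 28.4 — off by 4.70.

P = (0.00, 0.00) ✓; PK at -110.1° ✓; |PK| = 29.20 ✓; ∠(PK, KN) = 90.00° ✓; |KN| = 24.90 ✓; ∠KNW = 130.4° ✓; |NW| = 29.30 ✓; ∠NWC = 39.80° ✓; |WC| = 10.00 ✓; ∠WCH = 71.30° ✓; |CH| = 33.10 ✗.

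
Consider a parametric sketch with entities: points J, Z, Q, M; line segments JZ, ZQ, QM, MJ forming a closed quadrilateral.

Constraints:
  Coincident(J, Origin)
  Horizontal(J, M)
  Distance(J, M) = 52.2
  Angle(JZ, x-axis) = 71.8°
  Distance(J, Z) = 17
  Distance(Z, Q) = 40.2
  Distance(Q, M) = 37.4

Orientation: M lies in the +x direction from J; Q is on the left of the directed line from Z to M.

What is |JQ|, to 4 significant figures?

53.90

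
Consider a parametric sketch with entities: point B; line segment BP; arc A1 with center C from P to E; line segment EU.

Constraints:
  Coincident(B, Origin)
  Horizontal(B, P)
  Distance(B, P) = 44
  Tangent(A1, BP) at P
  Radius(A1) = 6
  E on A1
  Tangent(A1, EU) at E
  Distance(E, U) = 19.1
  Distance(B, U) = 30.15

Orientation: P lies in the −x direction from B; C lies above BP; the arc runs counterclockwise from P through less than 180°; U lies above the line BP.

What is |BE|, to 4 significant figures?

39.85

B is at the origin; B and P share the same y with |BP| = 44.0 and P on the −x side, so P = (-44.00, 0.000). The tangent condition forces CP to be normal to BP, so C = P + (0, 6) = (-44.00, 6.000). Since CE ⟂ EU (tangency), |CU| = √(6.0² + 19.1²) = 20.02 regardless of where E sits on A1. So U lies on both circle(B, 30.15) and circle(C, 20.02); the above-BP intersection is U = (-26.13, 15.03). E is the foot of the tangent from U: E = (-39.81, 1.703).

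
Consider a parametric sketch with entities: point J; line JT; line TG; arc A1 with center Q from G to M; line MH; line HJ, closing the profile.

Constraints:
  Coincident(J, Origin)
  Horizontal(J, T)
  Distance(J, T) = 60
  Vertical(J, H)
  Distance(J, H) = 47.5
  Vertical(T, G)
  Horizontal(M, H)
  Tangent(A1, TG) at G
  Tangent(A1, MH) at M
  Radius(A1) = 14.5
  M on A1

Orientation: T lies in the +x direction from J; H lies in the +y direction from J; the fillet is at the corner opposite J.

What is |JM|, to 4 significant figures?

65.78

The virtual corner opposite J is at (60.00, 47.50). A1 meets TG tangentially, so QG is at right angles to TG and the tangent condition forces QM to be normal to MH, with radius 14.5, so the center Q sits 14.5 in from both sides at Q = (45.50, 33.00). That places the tangent points at G = (60.00, 33.00) on TG and M = (45.50, 47.50) on MH. Then |JM| = |M − J| = 65.78.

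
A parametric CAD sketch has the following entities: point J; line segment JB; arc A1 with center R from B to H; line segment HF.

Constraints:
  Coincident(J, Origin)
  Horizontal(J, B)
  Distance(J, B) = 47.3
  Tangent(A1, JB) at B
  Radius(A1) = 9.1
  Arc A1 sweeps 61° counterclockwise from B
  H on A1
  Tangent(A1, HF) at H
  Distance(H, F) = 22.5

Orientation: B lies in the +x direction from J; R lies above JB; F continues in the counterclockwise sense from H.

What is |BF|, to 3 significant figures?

30.8

J is at the origin; JB is horizontal with |JB| = 47.3 and B on the +x side, so B = (47.3, 0.00). Since A1 is tangent to JB there, RB ⟂ JB, so R = B + (0, 9.1) = (47.3, 9.10). On A1, B sits at bearing -90° from R; a 61° counterclockwise sweep puts H at bearing -29°, so H = R + 9.1·(cos -29°, sin -29°) = (55.3, 4.69). Since A1 is tangent to HF there, RH ⟂ HF, so HF runs along (−sin -29°, cos -29°); with |HF| = 22.5, F = (66.2, 24.4). Then |BF| = |F − B| = 30.8.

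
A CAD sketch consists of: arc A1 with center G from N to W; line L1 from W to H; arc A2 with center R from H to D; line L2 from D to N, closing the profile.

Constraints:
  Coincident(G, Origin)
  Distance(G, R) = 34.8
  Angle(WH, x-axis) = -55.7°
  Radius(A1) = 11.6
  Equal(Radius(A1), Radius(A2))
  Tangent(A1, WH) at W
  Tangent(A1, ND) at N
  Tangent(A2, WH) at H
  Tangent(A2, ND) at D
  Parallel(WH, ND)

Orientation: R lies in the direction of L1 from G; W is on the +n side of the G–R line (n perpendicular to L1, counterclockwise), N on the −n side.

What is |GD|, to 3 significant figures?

36.7

The slot axis is L1's direction at -55.7°, so u = (cos -55.7°, sin -55.7°) = (0.564, -0.826) and n = (−sin -55.7°, cos -55.7°) = (0.826, 0.564). G is at the origin and R lies 34.8 along u from G, so R = 34.8·u = (19.6, -28.7). Tangency of A1 to both parallel lines with radius 11.6 puts W and N at G ± 11.6·n: W = (9.58, 6.54), N = (-9.58, -6.54). Equal radii place H and D the same way about R: H = R + 11.6·n = (29.2, -22.2), D = R − 11.6·n = (10.0, -35.3). Then |GD| = |D − G| = 36.7.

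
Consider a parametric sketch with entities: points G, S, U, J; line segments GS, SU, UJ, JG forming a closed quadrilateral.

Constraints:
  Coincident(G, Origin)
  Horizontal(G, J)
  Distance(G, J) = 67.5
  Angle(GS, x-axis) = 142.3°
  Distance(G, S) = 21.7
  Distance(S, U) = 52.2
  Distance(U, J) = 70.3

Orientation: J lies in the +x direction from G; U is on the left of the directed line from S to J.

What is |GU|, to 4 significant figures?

54.33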